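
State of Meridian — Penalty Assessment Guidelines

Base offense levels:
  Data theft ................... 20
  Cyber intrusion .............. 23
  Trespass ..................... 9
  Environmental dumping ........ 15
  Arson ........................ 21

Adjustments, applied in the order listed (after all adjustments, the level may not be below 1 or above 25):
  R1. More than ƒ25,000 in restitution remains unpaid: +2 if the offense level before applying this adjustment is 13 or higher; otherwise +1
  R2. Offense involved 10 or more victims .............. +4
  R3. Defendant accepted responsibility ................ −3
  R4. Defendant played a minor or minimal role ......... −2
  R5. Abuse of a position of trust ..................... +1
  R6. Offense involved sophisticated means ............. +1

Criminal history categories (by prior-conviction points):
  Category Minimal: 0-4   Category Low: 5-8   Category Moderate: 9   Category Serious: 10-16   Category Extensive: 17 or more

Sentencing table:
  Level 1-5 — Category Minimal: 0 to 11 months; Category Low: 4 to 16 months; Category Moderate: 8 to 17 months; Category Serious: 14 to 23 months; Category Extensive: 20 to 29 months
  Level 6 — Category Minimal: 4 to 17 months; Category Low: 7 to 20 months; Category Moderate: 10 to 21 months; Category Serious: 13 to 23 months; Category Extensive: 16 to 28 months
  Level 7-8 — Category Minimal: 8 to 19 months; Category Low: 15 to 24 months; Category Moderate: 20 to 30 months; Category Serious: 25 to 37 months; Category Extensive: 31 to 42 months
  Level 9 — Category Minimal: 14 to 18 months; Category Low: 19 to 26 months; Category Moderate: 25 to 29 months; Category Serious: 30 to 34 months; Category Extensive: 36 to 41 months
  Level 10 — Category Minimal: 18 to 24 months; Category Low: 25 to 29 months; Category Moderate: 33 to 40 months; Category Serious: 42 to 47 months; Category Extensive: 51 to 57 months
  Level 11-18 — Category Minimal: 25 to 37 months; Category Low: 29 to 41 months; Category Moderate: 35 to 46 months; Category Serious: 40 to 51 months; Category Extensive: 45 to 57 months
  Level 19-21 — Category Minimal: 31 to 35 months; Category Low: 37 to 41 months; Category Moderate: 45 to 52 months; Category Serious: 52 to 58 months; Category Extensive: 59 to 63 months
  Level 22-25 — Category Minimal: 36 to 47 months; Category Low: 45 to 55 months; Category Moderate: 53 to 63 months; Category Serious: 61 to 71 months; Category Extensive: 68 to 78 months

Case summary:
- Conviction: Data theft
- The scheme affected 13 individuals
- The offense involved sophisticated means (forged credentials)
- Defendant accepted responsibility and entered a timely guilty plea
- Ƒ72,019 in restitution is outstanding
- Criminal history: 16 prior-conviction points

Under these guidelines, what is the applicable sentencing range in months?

61-71 months

Base offense level for data theft: 20.
R1 applies (level before this adjustment is 20 ≥ 13, so +2): 20 + 2 = 22.
R2 applies: 22 + 4 = 26.
R3 applies: 26 − 3 = 23.
R4 does not apply.
R5 does not apply.
R6 applies: 23 + 1 = 24.
Final offense level: 24.
Criminal history: 16 prior points → Category Serious (10-16).
Level 24 falls in the 22-25 band.
Grid: Level 22-25 × Category Serious = 61-71 months.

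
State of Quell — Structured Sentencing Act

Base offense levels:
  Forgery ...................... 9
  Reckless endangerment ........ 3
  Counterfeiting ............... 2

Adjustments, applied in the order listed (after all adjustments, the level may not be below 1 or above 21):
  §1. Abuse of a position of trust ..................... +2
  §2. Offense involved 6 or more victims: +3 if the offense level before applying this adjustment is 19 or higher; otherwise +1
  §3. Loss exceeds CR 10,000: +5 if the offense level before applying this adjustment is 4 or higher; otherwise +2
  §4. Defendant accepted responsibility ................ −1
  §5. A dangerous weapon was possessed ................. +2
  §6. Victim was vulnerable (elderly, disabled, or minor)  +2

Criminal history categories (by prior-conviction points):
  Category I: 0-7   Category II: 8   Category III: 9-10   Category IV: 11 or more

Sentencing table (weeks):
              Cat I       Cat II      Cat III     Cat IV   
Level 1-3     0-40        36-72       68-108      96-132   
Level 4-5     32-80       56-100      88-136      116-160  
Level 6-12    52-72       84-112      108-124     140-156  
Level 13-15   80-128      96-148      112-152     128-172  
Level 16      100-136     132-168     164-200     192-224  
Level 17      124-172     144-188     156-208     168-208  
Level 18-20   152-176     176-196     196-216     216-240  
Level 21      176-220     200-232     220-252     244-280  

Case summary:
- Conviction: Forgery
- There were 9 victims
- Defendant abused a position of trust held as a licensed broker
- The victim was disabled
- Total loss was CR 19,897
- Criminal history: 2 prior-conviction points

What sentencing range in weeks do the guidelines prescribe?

Base offense level for forgery: 9.
§1 applies: 9 + 2 = 11.
§2 applies (level before this adjustment is 11 < 19, so +1): 11 + 1 = 12.
§3 applies (level before this adjustment is 12 ≥ 4, so +5): 12 + 5 = 17.
§6 applies: 17 + 2 = 19.
Final offense level: 19.
Criminal history: 2 prior points → Category I (0-7).
Level 19 falls in the 18-20 band.
Grid: Level 18-20 × Category I = 152-176 weeks.

152-176 weeks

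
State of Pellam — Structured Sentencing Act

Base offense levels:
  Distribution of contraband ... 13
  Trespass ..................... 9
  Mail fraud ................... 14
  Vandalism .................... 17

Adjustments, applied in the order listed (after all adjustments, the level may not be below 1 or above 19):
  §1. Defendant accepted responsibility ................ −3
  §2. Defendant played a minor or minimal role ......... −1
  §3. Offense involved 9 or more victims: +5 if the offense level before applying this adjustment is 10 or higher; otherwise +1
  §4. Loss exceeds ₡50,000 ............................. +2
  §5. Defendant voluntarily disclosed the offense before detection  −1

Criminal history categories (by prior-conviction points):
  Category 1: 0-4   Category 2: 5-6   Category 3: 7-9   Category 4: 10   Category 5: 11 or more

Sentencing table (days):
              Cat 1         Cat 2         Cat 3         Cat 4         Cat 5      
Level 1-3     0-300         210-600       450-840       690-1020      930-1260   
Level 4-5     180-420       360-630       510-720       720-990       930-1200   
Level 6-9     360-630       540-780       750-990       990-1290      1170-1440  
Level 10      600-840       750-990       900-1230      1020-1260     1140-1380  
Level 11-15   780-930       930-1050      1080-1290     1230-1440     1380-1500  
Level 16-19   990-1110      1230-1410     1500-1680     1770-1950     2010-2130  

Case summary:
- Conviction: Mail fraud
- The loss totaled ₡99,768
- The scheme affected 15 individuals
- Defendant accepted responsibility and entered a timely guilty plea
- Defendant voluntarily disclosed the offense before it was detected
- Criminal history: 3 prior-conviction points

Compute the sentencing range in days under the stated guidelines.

990-1110 days

Base offense level for mail fraud: 14.
§1 applies: 14 − 3 = 11.
§3 applies (level before this adjustment is 11 ≥ 10, so +5): 11 + 5 = 16.
§4 applies: 16 + 2 = 18.
§5 applies: 18 − 1 = 17.
Final offense level: 17.
Criminal history: 3 prior points → Category 1 (0-4).
Level 17 falls in the 16-19 band.
Grid: Level 16-19 × Category 1 = 990-1110 days.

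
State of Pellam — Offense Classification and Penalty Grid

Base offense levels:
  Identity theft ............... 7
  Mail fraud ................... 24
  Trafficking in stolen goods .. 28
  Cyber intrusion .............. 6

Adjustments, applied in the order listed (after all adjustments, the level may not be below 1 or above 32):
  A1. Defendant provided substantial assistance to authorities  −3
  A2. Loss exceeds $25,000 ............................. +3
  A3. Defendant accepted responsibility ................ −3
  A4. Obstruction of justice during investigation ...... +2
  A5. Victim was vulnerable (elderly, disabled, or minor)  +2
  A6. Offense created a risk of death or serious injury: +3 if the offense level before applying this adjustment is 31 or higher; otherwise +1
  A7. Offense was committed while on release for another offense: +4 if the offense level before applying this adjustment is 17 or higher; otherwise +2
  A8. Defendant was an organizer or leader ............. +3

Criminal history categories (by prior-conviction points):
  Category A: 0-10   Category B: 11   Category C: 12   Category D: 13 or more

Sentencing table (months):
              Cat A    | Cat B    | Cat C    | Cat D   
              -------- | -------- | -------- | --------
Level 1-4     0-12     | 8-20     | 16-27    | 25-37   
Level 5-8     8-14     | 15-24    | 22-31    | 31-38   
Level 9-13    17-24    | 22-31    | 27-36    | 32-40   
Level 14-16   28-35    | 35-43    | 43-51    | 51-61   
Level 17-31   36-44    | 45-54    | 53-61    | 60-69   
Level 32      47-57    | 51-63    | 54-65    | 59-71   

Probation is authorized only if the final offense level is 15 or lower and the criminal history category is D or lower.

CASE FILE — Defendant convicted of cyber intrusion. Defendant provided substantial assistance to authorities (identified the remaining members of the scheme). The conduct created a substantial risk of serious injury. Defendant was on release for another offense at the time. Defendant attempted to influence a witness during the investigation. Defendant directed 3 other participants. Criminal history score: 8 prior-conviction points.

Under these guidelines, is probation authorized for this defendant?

Yes

Base offense level for cyber intrusion: 6.
A1 applies: 6 − 3 = 3.
A4 applies: 3 + 2 = 5.
A5 does not apply.
A6 applies (level before this adjustment is 5 < 31, so +1): 5 + 1 = 6.
A7 applies (level before this adjustment is 6 < 17, so +2): 6 + 2 = 8.
A8 applies: 8 + 3 = 11.
Final offense level: 11.
Criminal history: 8 prior points → Category A (0-10).
Level 11 falls in the 9-13 band.
Grid: Level 9-13 × Category A = 17-24 months.
Probation check: level 11 ≤ 15 and category A ≤ D → eligible.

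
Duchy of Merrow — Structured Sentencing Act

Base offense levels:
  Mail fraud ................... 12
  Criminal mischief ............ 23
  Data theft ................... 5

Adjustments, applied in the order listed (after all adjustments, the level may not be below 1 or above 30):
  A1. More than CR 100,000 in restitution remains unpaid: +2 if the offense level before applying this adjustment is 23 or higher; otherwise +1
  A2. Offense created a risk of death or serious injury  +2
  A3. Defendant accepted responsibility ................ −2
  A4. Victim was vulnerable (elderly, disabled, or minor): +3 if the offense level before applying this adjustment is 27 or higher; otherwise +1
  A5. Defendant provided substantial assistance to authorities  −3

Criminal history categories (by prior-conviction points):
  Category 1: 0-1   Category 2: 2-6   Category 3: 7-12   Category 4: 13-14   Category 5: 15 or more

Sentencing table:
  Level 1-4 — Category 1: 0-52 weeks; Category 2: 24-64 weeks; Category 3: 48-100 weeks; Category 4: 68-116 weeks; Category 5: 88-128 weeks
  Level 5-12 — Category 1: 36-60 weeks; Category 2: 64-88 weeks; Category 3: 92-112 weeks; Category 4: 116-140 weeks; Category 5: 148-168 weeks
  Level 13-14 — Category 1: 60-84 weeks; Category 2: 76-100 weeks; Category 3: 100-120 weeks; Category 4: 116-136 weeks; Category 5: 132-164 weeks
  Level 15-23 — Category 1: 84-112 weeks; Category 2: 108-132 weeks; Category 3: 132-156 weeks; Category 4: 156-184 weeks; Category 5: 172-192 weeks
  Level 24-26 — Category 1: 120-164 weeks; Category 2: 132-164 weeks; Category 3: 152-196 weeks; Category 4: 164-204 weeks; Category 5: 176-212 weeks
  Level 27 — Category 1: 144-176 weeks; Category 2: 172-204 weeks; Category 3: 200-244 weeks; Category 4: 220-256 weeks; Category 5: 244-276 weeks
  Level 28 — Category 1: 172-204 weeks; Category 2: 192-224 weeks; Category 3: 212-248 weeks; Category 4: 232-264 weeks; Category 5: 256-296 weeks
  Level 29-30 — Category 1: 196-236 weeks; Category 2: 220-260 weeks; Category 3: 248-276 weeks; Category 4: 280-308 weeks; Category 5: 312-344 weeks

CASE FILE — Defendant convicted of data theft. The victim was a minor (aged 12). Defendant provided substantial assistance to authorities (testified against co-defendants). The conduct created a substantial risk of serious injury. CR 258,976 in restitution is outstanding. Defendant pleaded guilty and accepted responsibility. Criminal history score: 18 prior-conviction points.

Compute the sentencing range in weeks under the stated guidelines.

88-128 weeks

Base offense level for data theft: 5.
A1 applies (level before this adjustment is 5 < 23, so +1): 5 + 1 = 6.
A2 applies: 6 + 2 = 8.
A3 applies: 8 − 2 = 6.
A4 applies (level before this adjustment is 6 < 27, so +1): 6 + 1 = 7.
A5 applies: 7 − 3 = 4.
Final offense level: 4.
Criminal history: 18 prior points → Category 5 (15+).
Level 4 falls in the 1-4 band.
Grid: Level 1-4 × Category 5 = 88-128 weeks.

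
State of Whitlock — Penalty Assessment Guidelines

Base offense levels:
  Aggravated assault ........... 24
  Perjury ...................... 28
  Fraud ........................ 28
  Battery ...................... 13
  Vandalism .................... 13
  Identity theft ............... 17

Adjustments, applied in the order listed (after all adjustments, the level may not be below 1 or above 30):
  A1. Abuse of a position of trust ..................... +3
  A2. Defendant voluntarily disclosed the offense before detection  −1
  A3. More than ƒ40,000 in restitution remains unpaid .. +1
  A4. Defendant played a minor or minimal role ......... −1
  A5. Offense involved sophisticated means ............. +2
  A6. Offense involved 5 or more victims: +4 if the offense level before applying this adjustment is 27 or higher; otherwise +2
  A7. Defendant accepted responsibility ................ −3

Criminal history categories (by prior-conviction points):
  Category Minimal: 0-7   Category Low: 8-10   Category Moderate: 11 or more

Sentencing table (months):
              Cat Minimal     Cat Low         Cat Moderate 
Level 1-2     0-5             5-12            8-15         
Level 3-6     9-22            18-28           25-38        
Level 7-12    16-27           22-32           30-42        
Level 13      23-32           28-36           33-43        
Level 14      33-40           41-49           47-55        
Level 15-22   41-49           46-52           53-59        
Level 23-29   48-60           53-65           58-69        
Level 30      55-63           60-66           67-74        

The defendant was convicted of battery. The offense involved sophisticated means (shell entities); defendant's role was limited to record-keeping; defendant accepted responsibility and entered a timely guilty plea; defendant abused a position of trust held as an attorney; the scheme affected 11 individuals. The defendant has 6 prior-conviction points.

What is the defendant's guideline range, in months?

Base offense level for battery: 13.
A1 applies: 13 + 3 = 16.
A2 does not apply.
A3 does not apply.
A4 applies: 16 − 1 = 15.
A5 applies: 15 + 2 = 17.
A6 applies (level before this adjustment is 17 < 27, so +2): 17 + 2 = 19.
A7 applies: 19 − 3 = 16.
Final offense level: 16.
Criminal history: 6 prior points → Category Minimal (0-7).
Level 16 falls in the 15-22 band.
Grid: Level 15-22 × Category Minimal = 41-49 months.

41-49 months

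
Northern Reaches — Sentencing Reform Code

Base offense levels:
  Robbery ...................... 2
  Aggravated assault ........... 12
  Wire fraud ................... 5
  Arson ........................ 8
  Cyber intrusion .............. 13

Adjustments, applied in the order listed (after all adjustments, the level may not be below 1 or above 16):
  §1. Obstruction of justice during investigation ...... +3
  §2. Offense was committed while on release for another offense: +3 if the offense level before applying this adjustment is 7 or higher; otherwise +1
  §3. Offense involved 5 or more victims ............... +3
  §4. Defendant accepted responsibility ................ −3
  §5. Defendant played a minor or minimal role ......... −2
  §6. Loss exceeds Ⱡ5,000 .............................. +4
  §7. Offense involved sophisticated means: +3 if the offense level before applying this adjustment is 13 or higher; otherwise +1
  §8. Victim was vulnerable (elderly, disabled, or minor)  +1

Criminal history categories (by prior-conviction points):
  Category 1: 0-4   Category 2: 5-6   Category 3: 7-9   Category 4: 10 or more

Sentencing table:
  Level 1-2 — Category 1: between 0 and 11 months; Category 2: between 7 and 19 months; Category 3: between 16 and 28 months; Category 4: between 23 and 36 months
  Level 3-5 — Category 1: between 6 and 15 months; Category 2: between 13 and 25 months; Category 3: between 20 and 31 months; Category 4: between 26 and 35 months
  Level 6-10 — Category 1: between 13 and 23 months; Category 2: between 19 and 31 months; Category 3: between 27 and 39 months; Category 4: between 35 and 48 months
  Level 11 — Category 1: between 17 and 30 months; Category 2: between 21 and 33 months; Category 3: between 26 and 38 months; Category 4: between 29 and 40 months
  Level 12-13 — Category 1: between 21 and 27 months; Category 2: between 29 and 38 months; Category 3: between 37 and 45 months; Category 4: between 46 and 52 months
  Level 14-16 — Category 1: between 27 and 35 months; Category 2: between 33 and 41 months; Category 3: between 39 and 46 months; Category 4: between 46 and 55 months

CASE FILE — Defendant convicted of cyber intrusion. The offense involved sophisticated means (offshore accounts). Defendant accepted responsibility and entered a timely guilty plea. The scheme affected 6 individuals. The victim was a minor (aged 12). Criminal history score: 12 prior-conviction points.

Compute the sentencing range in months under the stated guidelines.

Base offense level for cyber intrusion: 13.
§2 does not apply.
§3 applies: 13 + 3 = 16.
§4 applies: 16 − 3 = 13.
§6 does not apply.
§7 applies (level before this adjustment is 13 ≥ 13, so +3): 13 + 3 = 16.
§8 applies: 16 + 1 = 17.
Level 17 exceeds the maximum of 16; capped at 16.
Final offense level: 16.
Criminal history: 12 prior points → Category 4 (10+).
Level 16 falls in the 14-16 band.
Grid: Level 14-16 × Category 4 = 46-55 months.

46-55 months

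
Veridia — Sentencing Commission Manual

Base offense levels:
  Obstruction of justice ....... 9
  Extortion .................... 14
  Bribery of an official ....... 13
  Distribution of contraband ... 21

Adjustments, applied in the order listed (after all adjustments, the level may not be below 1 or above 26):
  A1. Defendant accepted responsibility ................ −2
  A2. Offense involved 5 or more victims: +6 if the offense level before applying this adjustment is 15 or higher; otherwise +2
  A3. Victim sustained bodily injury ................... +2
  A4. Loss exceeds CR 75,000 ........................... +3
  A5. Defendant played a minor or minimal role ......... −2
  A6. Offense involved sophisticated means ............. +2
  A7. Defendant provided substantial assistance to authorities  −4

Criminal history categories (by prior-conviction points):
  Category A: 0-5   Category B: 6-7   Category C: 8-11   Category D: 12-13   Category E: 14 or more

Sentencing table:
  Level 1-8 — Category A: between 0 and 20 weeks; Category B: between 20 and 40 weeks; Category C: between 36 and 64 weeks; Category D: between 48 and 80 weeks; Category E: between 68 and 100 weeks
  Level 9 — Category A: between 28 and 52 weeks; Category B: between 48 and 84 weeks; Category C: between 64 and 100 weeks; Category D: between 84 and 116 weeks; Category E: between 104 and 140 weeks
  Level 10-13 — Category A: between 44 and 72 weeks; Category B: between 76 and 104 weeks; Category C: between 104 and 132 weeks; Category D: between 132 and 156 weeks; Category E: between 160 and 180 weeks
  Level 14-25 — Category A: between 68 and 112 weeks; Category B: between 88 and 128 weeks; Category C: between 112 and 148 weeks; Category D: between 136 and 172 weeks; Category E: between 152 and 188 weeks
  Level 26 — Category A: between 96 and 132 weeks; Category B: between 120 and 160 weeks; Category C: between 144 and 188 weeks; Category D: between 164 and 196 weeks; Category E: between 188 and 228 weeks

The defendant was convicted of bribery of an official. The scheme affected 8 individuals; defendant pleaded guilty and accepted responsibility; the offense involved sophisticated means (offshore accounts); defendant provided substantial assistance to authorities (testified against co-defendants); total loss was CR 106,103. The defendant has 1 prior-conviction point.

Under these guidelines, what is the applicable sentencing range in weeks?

Base offense level for bribery of an official: 13.
A1 applies: 13 − 2 = 11.
A2 applies (level before this adjustment is 11 < 15, so +2): 11 + 2 = 13.
A4 applies: 13 + 3 = 16.
A5 does not apply.
A6 applies: 16 + 2 = 18.
A7 applies: 18 − 4 = 14.
Final offense level: 14.
Criminal history: 1 prior point → Category A (0-5).
Level 14 falls in the 14-25 band.
Grid: Level 14-25 × Category A = 68-112 weeks.

68-112 weeks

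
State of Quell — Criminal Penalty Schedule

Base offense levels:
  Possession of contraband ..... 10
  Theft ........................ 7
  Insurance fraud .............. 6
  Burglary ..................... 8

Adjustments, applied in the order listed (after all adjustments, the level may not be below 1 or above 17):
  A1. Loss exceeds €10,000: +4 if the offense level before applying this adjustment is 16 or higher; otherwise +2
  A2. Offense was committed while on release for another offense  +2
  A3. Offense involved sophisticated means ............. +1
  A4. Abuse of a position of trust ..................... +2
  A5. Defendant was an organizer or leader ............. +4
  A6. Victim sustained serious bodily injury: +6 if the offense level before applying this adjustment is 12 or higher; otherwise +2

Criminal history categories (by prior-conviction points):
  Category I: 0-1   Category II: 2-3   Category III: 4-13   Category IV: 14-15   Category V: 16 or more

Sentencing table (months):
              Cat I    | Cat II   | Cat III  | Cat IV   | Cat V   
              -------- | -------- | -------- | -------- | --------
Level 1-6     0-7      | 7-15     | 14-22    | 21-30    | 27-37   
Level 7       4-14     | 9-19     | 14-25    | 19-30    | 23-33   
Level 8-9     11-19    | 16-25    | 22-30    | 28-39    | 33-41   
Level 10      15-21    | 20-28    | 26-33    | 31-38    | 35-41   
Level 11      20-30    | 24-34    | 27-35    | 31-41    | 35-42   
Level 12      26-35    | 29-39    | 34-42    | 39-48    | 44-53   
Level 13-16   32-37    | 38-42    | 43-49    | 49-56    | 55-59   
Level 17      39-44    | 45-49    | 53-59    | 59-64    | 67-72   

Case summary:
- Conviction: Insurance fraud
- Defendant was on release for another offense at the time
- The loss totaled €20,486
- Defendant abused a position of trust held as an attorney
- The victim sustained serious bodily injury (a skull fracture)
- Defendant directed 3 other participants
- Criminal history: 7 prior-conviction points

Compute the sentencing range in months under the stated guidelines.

53-59 months

Base offense level for insurance fraud: 6.
A1 applies (level before this adjustment is 6 < 16, so +2): 6 + 2 = 8.
A2 applies: 8 + 2 = 10.
A4 applies: 10 + 2 = 12.
A5 applies: 12 + 4 = 16.
A6 applies (level before this adjustment is 16 ≥ 12, so +6): 16 + 6 = 22.
Level 22 exceeds the maximum of 17; capped at 17.
Final offense level: 17.
Criminal history: 7 prior points → Category III (4-13).
Level 17 falls in the 17 band.
Grid: Level 17 × Category III = 53-59 months.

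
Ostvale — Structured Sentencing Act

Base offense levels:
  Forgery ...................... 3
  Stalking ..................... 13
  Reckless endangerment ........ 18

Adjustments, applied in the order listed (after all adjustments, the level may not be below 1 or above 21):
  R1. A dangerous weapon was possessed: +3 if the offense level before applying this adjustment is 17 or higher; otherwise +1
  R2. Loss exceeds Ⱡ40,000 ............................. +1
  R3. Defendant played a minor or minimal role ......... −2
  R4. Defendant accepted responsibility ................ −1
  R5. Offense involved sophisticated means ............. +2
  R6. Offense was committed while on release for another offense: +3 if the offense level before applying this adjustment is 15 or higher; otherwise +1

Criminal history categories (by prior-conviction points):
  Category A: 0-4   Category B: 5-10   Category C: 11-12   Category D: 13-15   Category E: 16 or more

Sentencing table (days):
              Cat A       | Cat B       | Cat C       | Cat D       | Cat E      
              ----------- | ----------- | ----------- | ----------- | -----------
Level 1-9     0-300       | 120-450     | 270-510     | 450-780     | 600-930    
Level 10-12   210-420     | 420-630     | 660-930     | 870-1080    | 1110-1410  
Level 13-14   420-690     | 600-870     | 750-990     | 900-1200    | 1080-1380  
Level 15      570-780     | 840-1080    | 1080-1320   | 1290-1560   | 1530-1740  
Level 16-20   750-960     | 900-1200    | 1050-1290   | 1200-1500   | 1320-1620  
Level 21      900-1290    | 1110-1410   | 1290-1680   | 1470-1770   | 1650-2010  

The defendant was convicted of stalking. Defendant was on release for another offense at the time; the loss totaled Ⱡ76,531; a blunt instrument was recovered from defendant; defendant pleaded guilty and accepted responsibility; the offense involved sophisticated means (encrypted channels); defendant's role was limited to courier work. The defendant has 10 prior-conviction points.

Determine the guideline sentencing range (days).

Base offense level for stalking: 13.
R1 applies (level before this adjustment is 13 < 17, so +1): 13 + 1 = 14.
R2 applies: 14 + 1 = 15.
R3 applies: 15 − 2 = 13.
R4 applies: 13 − 1 = 12.
R5 applies: 12 + 2 = 14.
R6 applies (level before this adjustment is 14 < 15, so +1): 14 + 1 = 15.
Final offense level: 15.
Criminal history: 10 prior points → Category B (5-10).
Level 15 falls in the 15 band.
Grid: Level 15 × Category B = 840-1080 days.

840-1080 days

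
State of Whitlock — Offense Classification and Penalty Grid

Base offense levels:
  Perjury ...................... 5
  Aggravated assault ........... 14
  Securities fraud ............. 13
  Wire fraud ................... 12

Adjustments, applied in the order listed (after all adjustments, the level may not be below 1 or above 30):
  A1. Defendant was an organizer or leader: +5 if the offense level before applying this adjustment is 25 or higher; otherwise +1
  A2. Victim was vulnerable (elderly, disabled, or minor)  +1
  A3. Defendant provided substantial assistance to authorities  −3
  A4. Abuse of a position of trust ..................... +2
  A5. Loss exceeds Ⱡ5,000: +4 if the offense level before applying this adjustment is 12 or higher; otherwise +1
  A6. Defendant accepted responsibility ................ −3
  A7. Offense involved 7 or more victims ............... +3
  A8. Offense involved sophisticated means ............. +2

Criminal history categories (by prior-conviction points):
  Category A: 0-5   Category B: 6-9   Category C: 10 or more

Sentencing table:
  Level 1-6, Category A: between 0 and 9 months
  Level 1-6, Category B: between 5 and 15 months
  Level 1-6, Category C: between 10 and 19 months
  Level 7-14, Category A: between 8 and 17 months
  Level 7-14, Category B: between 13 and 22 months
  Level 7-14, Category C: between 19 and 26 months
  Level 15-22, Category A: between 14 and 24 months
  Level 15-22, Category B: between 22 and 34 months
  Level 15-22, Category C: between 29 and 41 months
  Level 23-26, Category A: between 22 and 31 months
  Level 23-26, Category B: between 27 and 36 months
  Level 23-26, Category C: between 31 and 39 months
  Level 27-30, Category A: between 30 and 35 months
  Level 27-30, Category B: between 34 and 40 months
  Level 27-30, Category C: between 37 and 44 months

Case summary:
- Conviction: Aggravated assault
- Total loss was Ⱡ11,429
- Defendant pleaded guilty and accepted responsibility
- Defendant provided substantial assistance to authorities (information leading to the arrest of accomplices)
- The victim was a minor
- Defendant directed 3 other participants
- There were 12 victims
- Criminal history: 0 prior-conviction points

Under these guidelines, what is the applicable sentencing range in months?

14-24 months

Base offense level for aggravated assault: 14.
A1 applies (level before this adjustment is 14 < 25, so +1): 14 + 1 = 15.
A2 applies: 15 + 1 = 16.
A3 applies: 16 − 3 = 13.
A4 does not apply.
A5 applies (level before this adjustment is 13 ≥ 12, so +4): 13 + 4 = 17.
A6 applies: 17 − 3 = 14.
A7 applies: 14 + 3 = 17.
A8 does not apply.
Final offense level: 17.
Criminal history: 0 prior points → Category A (0-5).
Level 17 falls in the 15-22 band.
Grid: Level 15-22 × Category A = 14-24 months.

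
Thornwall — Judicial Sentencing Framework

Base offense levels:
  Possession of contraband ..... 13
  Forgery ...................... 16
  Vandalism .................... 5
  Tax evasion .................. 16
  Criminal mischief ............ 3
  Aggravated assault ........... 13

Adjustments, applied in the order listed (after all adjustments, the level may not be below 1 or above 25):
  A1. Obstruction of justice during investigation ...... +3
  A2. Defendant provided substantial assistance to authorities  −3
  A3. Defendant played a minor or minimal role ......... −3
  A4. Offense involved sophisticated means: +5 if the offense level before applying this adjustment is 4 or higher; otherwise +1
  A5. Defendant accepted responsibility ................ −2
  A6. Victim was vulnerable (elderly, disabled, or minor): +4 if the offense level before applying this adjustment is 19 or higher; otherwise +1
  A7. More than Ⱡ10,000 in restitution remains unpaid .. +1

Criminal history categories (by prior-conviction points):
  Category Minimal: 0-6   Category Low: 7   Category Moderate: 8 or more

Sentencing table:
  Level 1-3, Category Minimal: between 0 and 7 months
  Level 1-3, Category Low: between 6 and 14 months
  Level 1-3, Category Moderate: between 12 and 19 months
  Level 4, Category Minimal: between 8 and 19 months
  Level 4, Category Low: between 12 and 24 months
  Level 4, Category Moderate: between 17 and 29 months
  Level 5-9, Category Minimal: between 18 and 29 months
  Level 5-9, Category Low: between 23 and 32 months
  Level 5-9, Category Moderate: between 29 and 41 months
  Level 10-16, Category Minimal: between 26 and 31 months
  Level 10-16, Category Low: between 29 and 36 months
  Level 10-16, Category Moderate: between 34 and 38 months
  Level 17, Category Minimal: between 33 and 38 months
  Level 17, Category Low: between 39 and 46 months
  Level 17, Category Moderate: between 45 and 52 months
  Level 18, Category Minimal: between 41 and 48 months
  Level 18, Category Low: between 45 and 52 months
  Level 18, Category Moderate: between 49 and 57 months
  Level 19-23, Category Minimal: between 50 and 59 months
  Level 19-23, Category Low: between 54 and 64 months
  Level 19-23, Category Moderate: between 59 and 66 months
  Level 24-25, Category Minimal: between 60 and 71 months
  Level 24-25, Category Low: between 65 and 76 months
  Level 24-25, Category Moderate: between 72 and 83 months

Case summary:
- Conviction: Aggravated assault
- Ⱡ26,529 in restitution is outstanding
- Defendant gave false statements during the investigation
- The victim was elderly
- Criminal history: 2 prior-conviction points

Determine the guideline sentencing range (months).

41-48 months

Base offense level for aggravated assault: 13.
A1 applies: 13 + 3 = 16.
A2 does not apply.
A3 does not apply.
A6 applies (level before this adjustment is 16 < 19, so +1): 16 + 1 = 17.
A7 applies: 17 + 1 = 18.
Final offense level: 18.
Criminal history: 2 prior points → Category Minimal (0-6).
Level 18 falls in the 18 band.
Grid: Level 18 × Category Minimal = 41-48 months.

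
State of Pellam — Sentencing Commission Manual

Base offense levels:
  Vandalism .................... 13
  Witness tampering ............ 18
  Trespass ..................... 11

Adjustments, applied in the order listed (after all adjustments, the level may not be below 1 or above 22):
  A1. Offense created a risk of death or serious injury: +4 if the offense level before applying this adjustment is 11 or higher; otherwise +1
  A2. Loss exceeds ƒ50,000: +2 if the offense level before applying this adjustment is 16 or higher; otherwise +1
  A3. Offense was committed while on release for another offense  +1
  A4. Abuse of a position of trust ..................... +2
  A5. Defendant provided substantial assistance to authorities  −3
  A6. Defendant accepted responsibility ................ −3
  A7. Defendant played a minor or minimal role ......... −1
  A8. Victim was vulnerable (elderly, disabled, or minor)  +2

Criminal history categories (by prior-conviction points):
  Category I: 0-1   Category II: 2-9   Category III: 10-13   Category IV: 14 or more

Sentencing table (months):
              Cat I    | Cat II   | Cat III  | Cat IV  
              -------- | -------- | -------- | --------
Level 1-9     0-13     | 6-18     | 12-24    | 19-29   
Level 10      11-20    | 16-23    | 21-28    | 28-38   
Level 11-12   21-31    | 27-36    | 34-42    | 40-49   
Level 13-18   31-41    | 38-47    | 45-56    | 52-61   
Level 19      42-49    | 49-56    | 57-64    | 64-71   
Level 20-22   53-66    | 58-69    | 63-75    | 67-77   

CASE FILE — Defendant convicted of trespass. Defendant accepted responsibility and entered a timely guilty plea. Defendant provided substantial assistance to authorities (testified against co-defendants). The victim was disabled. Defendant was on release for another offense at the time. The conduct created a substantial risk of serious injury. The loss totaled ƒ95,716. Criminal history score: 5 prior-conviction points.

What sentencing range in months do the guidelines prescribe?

Base offense level for trespass: 11.
A1 applies (level before this adjustment is 11 ≥ 11, so +4): 11 + 4 = 15.
A2 applies (level before this adjustment is 15 < 16, so +1): 15 + 1 = 16.
A3 applies: 16 + 1 = 17.
A4 does not apply.
A5 applies: 17 − 3 = 14.
A6 applies: 14 − 3 = 11.
A7 does not apply.
A8 applies: 11 + 2 = 13.
Final offense level: 13.
Criminal history: 5 prior points → Category II (2-9).
Level 13 falls in the 13-18 band.
Grid: Level 13-18 × Category II = 38-47 months.

38-47 months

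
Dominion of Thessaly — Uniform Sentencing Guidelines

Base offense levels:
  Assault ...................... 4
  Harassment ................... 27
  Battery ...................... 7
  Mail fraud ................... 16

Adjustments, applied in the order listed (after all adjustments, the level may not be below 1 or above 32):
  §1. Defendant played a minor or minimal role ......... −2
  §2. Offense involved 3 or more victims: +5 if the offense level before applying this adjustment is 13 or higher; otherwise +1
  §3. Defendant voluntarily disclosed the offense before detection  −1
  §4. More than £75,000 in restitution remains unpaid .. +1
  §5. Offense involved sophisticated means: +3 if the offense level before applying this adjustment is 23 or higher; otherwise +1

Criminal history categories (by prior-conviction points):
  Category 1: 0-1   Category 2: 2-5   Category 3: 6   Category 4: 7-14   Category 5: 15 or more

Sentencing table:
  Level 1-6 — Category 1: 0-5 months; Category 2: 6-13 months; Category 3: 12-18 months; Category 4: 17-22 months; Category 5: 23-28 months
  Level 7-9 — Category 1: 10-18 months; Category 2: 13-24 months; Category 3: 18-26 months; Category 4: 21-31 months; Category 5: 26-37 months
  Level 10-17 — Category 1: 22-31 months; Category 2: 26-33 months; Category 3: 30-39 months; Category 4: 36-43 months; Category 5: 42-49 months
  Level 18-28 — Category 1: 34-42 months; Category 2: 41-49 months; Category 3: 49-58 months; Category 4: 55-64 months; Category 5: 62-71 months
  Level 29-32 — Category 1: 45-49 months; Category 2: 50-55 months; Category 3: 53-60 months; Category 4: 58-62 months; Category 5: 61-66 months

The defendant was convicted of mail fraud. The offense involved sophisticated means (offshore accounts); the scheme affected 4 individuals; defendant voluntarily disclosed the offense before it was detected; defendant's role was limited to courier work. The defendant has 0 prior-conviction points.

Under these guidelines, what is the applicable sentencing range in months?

34-42 months

Base offense level for mail fraud: 16.
§1 applies: 16 − 2 = 14.
§2 applies (level before this adjustment is 14 ≥ 13, so +5): 14 + 5 = 19.
§3 applies: 19 − 1 = 18.
§4 does not apply.
§5 applies (level before this adjustment is 18 < 23, so +1): 18 + 1 = 19.
Final offense level: 19.
Criminal history: 0 prior points → Category 1 (0-1).
Level 19 falls in the 18-28 band.
Grid: Level 18-28 × Category 1 = 34-42 months.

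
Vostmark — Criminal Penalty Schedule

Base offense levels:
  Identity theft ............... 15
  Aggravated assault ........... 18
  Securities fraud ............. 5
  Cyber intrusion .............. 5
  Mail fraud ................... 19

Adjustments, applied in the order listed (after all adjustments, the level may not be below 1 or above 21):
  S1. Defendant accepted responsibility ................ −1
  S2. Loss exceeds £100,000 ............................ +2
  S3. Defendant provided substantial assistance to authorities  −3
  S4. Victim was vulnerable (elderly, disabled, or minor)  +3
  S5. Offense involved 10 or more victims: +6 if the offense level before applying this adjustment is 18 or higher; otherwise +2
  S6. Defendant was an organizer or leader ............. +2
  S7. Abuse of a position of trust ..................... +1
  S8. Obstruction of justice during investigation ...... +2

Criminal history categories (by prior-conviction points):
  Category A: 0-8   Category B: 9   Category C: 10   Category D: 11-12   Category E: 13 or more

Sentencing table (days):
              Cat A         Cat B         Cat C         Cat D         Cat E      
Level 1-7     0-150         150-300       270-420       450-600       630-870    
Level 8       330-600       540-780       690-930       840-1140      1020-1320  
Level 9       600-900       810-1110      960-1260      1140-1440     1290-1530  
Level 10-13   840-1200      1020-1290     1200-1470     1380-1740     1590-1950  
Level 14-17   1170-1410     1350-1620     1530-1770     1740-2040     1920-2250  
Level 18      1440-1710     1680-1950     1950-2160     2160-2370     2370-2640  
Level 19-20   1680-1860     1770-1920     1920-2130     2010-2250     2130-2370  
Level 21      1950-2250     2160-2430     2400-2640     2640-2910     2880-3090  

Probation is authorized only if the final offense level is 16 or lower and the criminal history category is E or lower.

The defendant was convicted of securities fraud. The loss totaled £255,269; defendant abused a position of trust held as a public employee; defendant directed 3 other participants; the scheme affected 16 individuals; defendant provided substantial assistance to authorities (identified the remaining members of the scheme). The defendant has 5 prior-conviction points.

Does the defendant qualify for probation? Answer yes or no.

Yes

Base offense level for securities fraud: 5.
S2 applies: 5 + 2 = 7.
S3 applies: 7 − 3 = 4.
S4 does not apply.
S5 applies (level before this adjustment is 4 < 18, so +2): 4 + 2 = 6.
S6 applies: 6 + 2 = 8.
S7 applies: 8 + 1 = 9.
S8 does not apply.
Final offense level: 9.
Criminal history: 5 prior points → Category A (0-8).
Level 9 falls in the 9 band.
Grid: Level 9 × Category A = 600-900 days.
Probation check: level 9 ≤ 16 and category A ≤ E → eligible.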